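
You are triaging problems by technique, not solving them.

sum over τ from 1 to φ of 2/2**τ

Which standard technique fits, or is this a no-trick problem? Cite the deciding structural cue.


Technique: the geometric series formula — consecutive terms stand in a fixed index-free ratio — the geometric sum formula closes it.


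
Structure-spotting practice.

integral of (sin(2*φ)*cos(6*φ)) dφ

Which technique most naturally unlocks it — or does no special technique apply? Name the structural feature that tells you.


Verdict: a trigonometric identity — two different frequencies multiply in sin(2*φ)*cos(6*φ); the product-to-sum formula separates them.


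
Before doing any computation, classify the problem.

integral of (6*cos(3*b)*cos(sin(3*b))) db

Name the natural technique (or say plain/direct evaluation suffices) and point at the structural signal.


Best approach: u-substitution — 6*cos(3*b) matches the derivative of sin(3*b) up to a constant; with u = sin(3*b) the whole integrand folds into a function of u alone.


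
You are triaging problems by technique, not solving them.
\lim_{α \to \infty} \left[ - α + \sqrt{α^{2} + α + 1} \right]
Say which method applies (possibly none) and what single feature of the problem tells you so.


Method: conjugate multiplication — two divergent pieces with a minus sign between them and a radical in the mix: rationalize \sqrt{α^{2} + α + 1} - α before any limit law applies.


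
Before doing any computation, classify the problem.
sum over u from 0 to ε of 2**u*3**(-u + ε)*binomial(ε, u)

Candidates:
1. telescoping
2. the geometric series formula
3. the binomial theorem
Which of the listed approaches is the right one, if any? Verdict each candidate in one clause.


Verdict: the binomial theorem — binomial(ε, u) weighting matched powers of 2 and 3 is the expanded form of (2 + 3)^ε — fold it back up.
- telescoping: the terms as presented offer no neighboring cancellation — a telescoping rewrite may exist, but the displayed structure does not hand one over.
- the geometric series formula — consecutive terms are not related by a fixed multiplier.
- the binomial theorem — applies; the problem has the shape this method handles.


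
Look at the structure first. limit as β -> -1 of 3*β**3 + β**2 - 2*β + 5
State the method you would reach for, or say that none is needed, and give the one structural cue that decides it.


Diagnosis: no special technique — no denominator vanishes and nothing blows up at -1: direct substitution is the whole computation.


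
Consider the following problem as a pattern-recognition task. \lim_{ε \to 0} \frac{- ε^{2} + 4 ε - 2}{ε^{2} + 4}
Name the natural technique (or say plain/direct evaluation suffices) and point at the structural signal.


Technique: no special technique — the expression is continuous at the evaluation point — substitute directly; no indeterminate form appears.


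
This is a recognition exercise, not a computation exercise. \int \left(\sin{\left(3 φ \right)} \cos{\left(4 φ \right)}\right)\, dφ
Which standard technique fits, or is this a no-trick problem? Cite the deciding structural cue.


Technique: a trigonometric identity — distinct frequencies under one product (\sin{\left(3 φ \right)} \cos{\left(4 φ \right)}): the product-to-sum identity is the systematic route to an integrable form.


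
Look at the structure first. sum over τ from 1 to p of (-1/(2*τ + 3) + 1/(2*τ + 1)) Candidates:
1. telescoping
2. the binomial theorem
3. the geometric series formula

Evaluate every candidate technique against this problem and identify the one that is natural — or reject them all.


Technique: telescoping — the summand is built as 1/(2*τ + 1) minus its own successor — adjacent terms annihilate down the line.
- telescoping — yes, a natural case for it.
- the binomial theorem — no binomial coefficients pair up with complementary powers here.
- the geometric series formula — the ratio of consecutive terms depends on the index.


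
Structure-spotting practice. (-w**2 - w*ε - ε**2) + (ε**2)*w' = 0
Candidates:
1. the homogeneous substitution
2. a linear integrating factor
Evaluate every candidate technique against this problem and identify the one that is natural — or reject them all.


Diagnosis: the homogeneous substitution — the slope's numerator and denominator share total degree; set v = w/ε and the equation drops to separable form.
- the homogeneous substitution: yes — fits the structure here.
- a linear integrating factor — a nonlinear term in the unknown puts this outside the integrating-factor template.


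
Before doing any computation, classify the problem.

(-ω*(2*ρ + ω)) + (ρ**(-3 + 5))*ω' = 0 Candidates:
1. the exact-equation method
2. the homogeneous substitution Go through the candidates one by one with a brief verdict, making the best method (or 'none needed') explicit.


Method: the homogeneous substitution — the slope's numerator and denominator have matching total degree, so it depends only on ω/ρ and the ratio substitution collapses it. A Bernoulli rewrite works here as the equation stands — the homogeneous substitution is the more immediate reading.
- the exact-equation method — exactness fails on the nose — the mixed partials do not match.
- the homogeneous substitution: a fit — the right tool for this form.


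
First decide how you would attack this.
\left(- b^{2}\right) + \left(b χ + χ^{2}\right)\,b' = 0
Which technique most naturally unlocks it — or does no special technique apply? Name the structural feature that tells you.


Method: the homogeneous substitution — the slope is degree-zero homogeneous: the ratio substitution v = b/χ collapses it. Suitably rearranged — at times with the variables' roles exchanged — this doubles as a Bernoulli equation; the homogeneous reading needs no such setup.


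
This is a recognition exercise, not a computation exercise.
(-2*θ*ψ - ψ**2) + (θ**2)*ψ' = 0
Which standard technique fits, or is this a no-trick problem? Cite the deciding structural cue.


Diagnosis: the homogeneous substitution — solved for the derivative, the right side is unchanged under scaling θ and ψ together — it depends only on the ratio ψ/θ, so substitute a single ratio variable. A Bernoulli substitution is a fair alternative on this equation directly; the homogeneous reading takes it as given.


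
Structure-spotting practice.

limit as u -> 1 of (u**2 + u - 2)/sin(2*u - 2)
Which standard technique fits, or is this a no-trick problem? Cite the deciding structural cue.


Best approach: l'Hôpital's rule (0/0) — both numerator and denominator vanish at 1: the genuine 0/0 indeterminate that l'Hôpital exists for. Known elementary limits would finish this too — the rule just bypasses the case analysis.


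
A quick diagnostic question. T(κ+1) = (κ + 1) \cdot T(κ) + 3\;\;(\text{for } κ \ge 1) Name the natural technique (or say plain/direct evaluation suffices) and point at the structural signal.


Best approach: a summation factor — one-term recursion with variable weight κ + 1 is solved by product normalization, not by root-finding.


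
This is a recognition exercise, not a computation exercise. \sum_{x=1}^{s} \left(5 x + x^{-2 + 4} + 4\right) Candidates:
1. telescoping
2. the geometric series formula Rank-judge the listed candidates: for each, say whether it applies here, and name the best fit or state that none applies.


Verdict: no special technique — Faulhaber territory: sum each constant-multiple power of x with its closed-form formula, no trick required.
- telescoping: writing out consecutive terms as given produces no pairwise cancellation.
- the geometric series formula: no single multiplier carries one term to the next throughout the sum.


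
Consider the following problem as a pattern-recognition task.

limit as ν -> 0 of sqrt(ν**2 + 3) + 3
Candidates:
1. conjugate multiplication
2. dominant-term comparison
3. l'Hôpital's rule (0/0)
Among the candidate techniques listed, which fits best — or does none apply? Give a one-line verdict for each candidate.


Method: no special technique — the expression is continuous at the evaluation point — substitute directly; no indeterminate form appears.
- conjugate multiplication — no difference of divergent radicals appears, so rationalizing has nothing to cancel.
- dominant-term comparison — leading-power comparison does not apply to this form.
- l'Hôpital's rule (0/0): substituting the point produces a determinate value, not a 0 over 0 clash.


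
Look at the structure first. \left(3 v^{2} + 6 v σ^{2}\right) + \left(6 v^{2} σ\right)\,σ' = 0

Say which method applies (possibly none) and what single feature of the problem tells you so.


Verdict: the exact-equation method — 3 v^{2} + 6 v σ^{2} and 6 v^{2} σ pass the exactness check on the nose, so no integrating factor in v or σ is needed at all.


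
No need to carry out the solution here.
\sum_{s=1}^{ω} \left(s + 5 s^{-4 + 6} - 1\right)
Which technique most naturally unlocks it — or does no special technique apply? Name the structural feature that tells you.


Diagnosis: no special technique — the summand is a plain polynomial in s (expanding first if it arrives factored); standard power-sum formulas evaluate it term by term.


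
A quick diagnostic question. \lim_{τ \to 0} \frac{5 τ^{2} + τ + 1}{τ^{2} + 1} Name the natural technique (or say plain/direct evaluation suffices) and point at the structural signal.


Method: no special technique — nothing blocks direct substitution at 0: plug in and finish.


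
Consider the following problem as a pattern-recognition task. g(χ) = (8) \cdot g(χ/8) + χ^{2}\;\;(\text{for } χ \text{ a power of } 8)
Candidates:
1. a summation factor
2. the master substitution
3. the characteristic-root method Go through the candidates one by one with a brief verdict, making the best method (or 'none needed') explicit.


Diagnosis: the master substitution — the argument shrinks by the factor 8, so measure the index on a logarithmic scale and the recursion becomes a shift.
- a summation factor — a divided-index call is outside the fixed-shift first-order family a summation factor normalizes.
- the master substitution: applies; the problem has the shape this method handles.
- the characteristic-root method: the recursion divides its index rather than shifting it — outside the constant-shift family the root method covers.


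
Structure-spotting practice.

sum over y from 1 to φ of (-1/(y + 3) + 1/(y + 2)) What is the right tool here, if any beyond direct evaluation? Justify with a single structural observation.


Best approach: telescoping — this sum is a zipper: each term contributes 1/(y + 2) and removes the next index's value, which the following term puts back, closing term by term.


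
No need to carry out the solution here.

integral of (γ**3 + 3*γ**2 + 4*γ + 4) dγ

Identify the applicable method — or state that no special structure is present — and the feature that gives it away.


Verdict: no special technique — a term-by-term power-rule job in γ; no substitution or rearrangement earns its keep here.


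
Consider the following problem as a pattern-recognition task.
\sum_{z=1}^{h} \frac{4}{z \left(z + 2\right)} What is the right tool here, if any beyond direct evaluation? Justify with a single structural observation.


Best approach: telescoping — split \frac{4}{z \left(z + 2\right)} by partial fractions and the pieces are one function at shifted arguments — interior terms cancel.


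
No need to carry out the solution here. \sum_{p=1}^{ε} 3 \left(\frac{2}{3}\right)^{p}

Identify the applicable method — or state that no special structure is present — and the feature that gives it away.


Technique: the geometric series formula — the ratio of consecutive terms is the constant \frac{2}{3}, independent of the index — a geometric sum.


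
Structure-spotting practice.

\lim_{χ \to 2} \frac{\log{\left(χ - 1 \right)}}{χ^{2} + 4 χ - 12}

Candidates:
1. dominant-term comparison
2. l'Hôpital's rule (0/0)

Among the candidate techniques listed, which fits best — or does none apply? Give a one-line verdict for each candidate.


Diagnosis: l'Hôpital's rule (0/0) — plug in 2: top and bottom both hit zero, so differentiate each and retry. The standard small-argument limits would also carry it; the rule is the systematic route.
- dominant-term comparison — leading-power comparison does not apply to this form.
- l'Hôpital's rule (0/0): applicable, and directly so.


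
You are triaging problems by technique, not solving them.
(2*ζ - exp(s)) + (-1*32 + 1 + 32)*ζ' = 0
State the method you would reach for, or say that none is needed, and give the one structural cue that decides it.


Method: a linear integrating factor — first power of ζ, nonzero forcing: the integrating-factor recipe applies verbatim with p = 2.


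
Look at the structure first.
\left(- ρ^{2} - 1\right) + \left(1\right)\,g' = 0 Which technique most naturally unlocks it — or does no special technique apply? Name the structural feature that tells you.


Verdict: no special technique — the slope is a function of ρ alone, so integrate both sides directly.


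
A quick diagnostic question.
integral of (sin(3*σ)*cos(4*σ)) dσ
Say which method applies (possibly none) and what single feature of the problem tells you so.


Diagnosis: a trigonometric identity — the product sin(3*σ)*cos(4*σ) converts to a sum of single-frequency sinusoids via the product-to-sum identity.


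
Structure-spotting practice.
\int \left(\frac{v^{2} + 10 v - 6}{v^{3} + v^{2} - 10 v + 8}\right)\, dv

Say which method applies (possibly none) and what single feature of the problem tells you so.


Verdict: partial fractions — with v^{3} + v^{2} - 10 v + 8 factorable and the degree on top strictly smaller, simple-fraction decomposition is immediate.


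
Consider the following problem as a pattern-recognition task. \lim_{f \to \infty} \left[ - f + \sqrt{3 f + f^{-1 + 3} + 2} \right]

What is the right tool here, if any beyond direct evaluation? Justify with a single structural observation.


Verdict: conjugate multiplication — an infinity-minus-infinity difference with a surviving radical — multiply by the conjugate to cancel the divergence.


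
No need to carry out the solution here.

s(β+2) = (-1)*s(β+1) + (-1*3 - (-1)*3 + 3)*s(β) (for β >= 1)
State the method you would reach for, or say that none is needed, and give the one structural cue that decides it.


Diagnosis: the characteristic-root method — every coefficient is a fixed number and the forcing is zero — substitute r^β and read off the root equation.


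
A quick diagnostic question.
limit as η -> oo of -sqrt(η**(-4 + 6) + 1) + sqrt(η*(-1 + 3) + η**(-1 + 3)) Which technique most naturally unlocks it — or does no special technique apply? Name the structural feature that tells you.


Verdict: conjugate multiplication — this difference gives up after one conjugate multiplication — the radical structure cancels against its conjugate.


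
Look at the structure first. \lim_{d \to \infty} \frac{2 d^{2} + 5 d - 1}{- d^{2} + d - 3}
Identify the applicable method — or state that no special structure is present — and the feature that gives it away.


Method: dominant-term comparison — at large d only the top-degree terms survive; compare the leading terms and the limit falls out. l'Hôpital's at-infinity variant applies to the expression viewed as a single quotient; the leading-term comparison is the direct route.


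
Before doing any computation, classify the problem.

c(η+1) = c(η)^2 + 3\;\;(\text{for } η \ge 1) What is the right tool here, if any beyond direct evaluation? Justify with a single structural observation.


Diagnosis: no special technique — the unknown sequence enters the update nonlinearly, so no linear method fits the recurrence as written — direct iteration remains.


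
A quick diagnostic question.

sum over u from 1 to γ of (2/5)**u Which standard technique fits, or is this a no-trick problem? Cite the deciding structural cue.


Method: the geometric series formula — consecutive terms stand in a fixed index-free ratio — the geometric sum formula closes it.


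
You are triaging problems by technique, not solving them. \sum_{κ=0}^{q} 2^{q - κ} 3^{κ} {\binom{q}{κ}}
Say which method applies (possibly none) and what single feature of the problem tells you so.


Method: the binomial theorem — binomial coefficients against complementary powers of 3 and 2: recognize the binomial expansion and resum.


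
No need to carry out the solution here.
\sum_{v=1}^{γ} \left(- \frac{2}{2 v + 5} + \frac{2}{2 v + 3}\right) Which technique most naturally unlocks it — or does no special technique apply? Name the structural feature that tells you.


Verdict: telescoping — write out three consecutive terms and watch the interior cancel: the advanced copy one term subtracts reappears as the very next term's leading piece, pair after pair.


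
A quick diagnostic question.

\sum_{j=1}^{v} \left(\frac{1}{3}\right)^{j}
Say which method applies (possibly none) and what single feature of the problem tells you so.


Technique: the geometric series formula — consecutive terms stand in a fixed index-free ratio — the geometric sum formula closes it.


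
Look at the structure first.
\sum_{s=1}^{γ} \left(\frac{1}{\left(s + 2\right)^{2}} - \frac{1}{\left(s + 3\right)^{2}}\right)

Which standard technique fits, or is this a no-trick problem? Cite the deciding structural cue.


Verdict: telescoping — difference-of-shifts structure (each term adds \frac{1}{\left(s + 2\right)^{2}}, then subtracts its one-index-advanced value, which the following term adds back) leaves only the first and last pieces standing.


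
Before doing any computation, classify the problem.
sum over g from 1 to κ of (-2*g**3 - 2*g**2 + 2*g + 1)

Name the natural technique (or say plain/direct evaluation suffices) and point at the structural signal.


Method: no special technique — recognize the absence of structure: constant-multiple powers of g summed plainly, no special method required.


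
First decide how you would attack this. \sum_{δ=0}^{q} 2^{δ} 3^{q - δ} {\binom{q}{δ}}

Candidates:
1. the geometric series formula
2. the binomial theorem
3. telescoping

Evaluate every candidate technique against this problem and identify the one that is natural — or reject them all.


Technique: the binomial theorem — the binomial coefficients weight matched powers of 2 and 3, which is exactly the expansion of a binomial power.
- the geometric series formula: the ratio of consecutive terms depends on the index.
- the binomial theorem: yes — fits the structure here.
- telescoping: computed from the summand as displayed, the partial sums build up without the pairwise collapse telescoping exploits.


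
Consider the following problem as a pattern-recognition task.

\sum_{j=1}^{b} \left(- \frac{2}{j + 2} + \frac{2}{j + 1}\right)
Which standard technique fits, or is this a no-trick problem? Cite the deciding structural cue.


Best approach: telescoping — difference-of-shifts structure (each term adds \frac{2}{j + 1}, then subtracts its one-index-advanced value, which the following term adds back) leaves only the first and last pieces standing.


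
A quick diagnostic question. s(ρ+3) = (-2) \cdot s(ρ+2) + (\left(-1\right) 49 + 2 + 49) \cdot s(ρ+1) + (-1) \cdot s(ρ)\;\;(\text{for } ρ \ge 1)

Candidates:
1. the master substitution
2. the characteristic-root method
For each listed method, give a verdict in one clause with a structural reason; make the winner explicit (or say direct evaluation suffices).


Method: the characteristic-root method — try a geometric ansatz r^ρ: constant coefficients turn the recurrence into one polynomial equation in r.
- the master substitution: with no divided-index recursive call, reindexing by powers of a base buys nothing.
- the characteristic-root method — yes — fits the structure here.


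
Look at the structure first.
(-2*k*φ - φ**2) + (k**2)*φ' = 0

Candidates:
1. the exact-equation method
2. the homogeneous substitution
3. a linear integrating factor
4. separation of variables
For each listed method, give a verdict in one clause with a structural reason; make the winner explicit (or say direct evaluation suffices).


Best approach: the homogeneous substitution — solved for the derivative, the right side is unchanged under scaling k and φ together — it depends only on the ratio φ/k, so substitute a single ratio variable. A Bernoulli substitution is a fair alternative on this equation directly; the homogeneous reading takes it as given.
- the exact-equation method — the cross partial derivatives disagree, so no single potential exists.
- the homogeneous substitution: yes — fits the structure here.
- a linear integrating factor — the unknown enters nonlinearly (through a power, a denominator, or a transcendental function), which the linear integrating-factor recipe cannot absorb as-is — any repair would come from a preliminary substitution, not the factor.
- separation of variables: the two dependences do not factor apart.


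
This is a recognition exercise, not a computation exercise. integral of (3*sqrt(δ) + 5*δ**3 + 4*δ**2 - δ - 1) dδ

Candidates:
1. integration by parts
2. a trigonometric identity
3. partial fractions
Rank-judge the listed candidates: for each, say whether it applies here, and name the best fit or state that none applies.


Verdict: no special technique — every term is a constant multiple of a power of δ; term-wise power-rule integration needs no preliminary transformation.
- integration by parts: no split into a nonconstant polynomial times one of the standard kernels — exp, sine, or cosine of a linear argument, or a logarithm — applies here.
- a trigonometric identity: there is no trigonometric structure at all — the integrand carries no sine or cosine to rewrite.
- partial fractions: there is no rational-function structure to decompose.


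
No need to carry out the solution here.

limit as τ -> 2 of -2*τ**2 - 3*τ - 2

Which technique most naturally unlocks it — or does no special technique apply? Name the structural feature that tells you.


Method: no special technique — no denominator vanishes and nothing blows up at 2: direct substitution is the whole computation.


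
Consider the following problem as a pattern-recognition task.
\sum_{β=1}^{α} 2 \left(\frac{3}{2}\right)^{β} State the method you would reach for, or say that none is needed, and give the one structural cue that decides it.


Best approach: the geometric series formula — each summand is the previous one scaled by \frac{3}{2}; that constant multiplier is itself the geometric structure.


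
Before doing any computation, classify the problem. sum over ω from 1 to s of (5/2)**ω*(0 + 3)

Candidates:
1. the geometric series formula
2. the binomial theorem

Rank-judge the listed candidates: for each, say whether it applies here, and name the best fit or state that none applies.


Best approach: the geometric series formula — consecutive terms stand in a fixed index-free ratio — the geometric sum formula closes it.
- the geometric series formula: applicable, and directly so.
- the binomial theorem: the terms lack the binomial-coefficient-weighted complementary-power pattern of an expansion.


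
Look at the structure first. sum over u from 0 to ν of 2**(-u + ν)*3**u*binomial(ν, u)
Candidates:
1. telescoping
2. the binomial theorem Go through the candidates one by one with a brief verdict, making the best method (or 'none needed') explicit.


Technique: the binomial theorem — the summand is term u of a binomial expansion in 3 and 2; the whole sum is a single power.
- telescoping — the terms as presented offer no neighboring cancellation — a telescoping rewrite may exist, but the displayed structure does not hand one over.
- the binomial theorem: yes — fits the structure here.


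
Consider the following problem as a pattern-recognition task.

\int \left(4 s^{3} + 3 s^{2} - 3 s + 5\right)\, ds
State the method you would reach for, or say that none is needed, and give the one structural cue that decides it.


Technique: no special technique — scan for structure and find none: constant multiples of powers of s, integrate directly.


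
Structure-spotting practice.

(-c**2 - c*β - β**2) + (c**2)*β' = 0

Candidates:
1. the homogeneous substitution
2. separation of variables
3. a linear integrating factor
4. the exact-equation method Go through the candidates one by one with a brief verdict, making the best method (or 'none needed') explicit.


Best approach: the homogeneous substitution — scaling c and β together leaves the slope fixed — it depends only on β/c, so substitute the ratio.
- the homogeneous substitution: yes, a natural case for it.
- separation of variables — no algebra isolates the independent variable on one side and the unknown on the other.
- a linear integrating factor: the unknown enters nonlinearly (through a power, a denominator, or a transcendental function), which the linear integrating-factor recipe cannot absorb as-is — any repair would come from a preliminary substitution, not the factor.
- the exact-equation method — the cross partial derivatives disagree, so no single potential exists.


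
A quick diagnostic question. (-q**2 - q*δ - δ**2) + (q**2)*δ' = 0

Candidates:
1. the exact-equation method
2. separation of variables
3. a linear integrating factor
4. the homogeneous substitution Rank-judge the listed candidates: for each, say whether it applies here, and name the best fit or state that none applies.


Diagnosis: the homogeneous substitution — solved for the derivative, the right side is unchanged under scaling q and δ together — it depends only on the ratio δ/q, so substitute a single ratio variable.
- the exact-equation method: exactness fails on the nose — the mixed partials do not match.
- separation of variables — the two dependences are entangled, not a clean product of one-variable pieces.
- a linear integrating factor: the unknown enters nonlinearly (through a power, a denominator, or a transcendental function), which the linear integrating-factor recipe cannot absorb as-is — any repair would come from a preliminary substitution, not the factor.
- the homogeneous substitution — applies; the problem has the shape this method handles.


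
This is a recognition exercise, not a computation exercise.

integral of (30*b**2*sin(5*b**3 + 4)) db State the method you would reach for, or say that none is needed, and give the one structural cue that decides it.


Best approach: u-substitution — structure check: outer function, inner expression 5*b**3 + 4, inner derivative as a factor — the classic u = 5*b**3 + 4 pattern.


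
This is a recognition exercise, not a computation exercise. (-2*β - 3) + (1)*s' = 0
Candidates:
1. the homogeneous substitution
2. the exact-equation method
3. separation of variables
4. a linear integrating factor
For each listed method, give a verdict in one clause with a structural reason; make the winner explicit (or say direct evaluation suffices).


Diagnosis: no special technique — the slope is a function of β alone, so integrate both sides directly.
- the homogeneous substitution: the ratio of the variables does not determine the slope.
- the exact-equation method: the unknown never enters the equation — exactness holds emptily, with nothing for the method to add.
- separation of variables — with no unknown in the slope, separating variables is a formality — the equation integrates directly.
- a linear integrating factor — the linear template holds only trivially here (the unknown is absent, so the coefficient is zero) — the method is not the natural label.


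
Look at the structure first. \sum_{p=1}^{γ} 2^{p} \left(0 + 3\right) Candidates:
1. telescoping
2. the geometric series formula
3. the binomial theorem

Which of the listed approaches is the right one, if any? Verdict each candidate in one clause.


Technique: the geometric series formula — check a ratio of consecutive terms: it is 2, independent of the index, so the geometric formula closes the sum.
- telescoping — in the displayed form, no term reappears at a neighboring index to cancel against.
- the geometric series formula — yes — fits the structure here.
- the binomial theorem — the summand does not match any term pattern of an expanded binomial power.


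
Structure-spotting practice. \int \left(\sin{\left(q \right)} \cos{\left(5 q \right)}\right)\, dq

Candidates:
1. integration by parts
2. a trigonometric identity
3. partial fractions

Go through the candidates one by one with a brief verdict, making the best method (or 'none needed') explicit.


Method: a trigonometric identity — \sin{\left(q \right)} \cos{\left(5 q \right)} is a beat pattern — rewrite the product as a sum of single-frequency waves before integrating.
- integration by parts: not the fit here: there is no polynomial factor to ladder down — parts can still close the trigonometric product by recursion, though the identity rewrite is the direct route.
- a trigonometric identity — yes, a natural case for it.
- partial fractions — the expression is not a ratio of polynomials that decomposes further.


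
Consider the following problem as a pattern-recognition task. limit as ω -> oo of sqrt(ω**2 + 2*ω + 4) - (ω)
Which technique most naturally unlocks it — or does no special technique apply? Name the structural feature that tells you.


Verdict: conjugate multiplication — this difference gives up after one conjugate multiplication — the radical structure cancels against its conjugate.


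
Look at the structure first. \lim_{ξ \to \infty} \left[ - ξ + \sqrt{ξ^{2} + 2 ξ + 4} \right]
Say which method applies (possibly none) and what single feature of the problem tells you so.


Verdict: conjugate multiplication — the difference \sqrt{ξ^{2} + 2 ξ + 4} - ξ is an ∞ − ∞ stalemate; its conjugate partner breaks the tie.


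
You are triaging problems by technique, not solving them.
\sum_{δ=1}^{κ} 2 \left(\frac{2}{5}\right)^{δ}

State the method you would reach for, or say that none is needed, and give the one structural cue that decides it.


Diagnosis: the geometric series formula — each summand is the previous one scaled by \frac{2}{5}; that constant multiplier is itself the geometric structure.


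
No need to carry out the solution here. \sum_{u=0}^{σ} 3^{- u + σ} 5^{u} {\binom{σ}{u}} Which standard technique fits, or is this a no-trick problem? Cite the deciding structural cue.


Diagnosis: the binomial theorem — binomial coefficients against complementary powers of 5 and 3: recognize the binomial expansion and resum.


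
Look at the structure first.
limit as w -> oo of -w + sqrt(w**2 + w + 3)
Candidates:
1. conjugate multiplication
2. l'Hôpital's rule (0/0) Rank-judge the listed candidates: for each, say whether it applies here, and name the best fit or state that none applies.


Best approach: conjugate multiplication — both pieces blow up but their difference is finite; the conjugate trick rationalizes sqrt(w**2 + w + 3) - w.
- conjugate multiplication: applies; the problem has the shape this method handles.
- l'Hôpital's rule (0/0): no quotient structure at all: the clash is ∞ minus ∞, which rationalizing converts into a tractable ratio.


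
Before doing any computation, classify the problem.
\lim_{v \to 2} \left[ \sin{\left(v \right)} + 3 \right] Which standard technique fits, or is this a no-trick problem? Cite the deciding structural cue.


Diagnosis: no special technique — nothing blocks direct substitution at 2: plug in and finish.


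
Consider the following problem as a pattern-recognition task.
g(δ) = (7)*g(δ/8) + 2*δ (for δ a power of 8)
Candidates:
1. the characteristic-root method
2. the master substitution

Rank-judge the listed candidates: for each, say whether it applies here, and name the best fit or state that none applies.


Verdict: the master substitution — index division is the fingerprint: δ/8 in the recursive call means substitute δ = 8^m.
- the characteristic-root method: a divided-index call is not the fixed-shift linear shape that characteristic roots solve.
- the master substitution: yes — fits the structure here.


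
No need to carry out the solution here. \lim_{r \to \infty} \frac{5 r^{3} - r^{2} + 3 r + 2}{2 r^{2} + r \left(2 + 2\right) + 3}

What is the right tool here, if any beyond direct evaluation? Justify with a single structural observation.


Diagnosis: dominant-term comparison — at large r only the top-degree terms survive; compare the leading terms and the limit falls out. As a single quotient, the ∞/∞ shape would yield to repeated differentiation as well — the growth comparison gets there in one look.


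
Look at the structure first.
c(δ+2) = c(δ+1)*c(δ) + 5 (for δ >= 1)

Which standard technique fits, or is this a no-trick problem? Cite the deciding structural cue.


Verdict: no special technique — the recurrence is nonlinear in the sequence terms; no linear-recurrence method fits it as written — one iterates or studies it directly.


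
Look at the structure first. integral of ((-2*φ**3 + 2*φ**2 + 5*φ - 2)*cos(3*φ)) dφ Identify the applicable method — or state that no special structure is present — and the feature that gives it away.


Diagnosis: integration by parts — differentiate -2*φ**3 + 2*φ**2 + 5*φ - 2, integrate cos(3*φ): each pass lowers the polynomial degree, so parts terminates.


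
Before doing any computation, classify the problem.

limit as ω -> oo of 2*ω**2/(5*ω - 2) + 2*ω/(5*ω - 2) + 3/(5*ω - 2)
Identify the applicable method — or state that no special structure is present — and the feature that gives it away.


Method: dominant-term comparison — divide through by the highest power of ω; every lower-order term dies and the dominant terms decide the limit. Viewed as a single quotient this is an ∞/∞ form — an at-infinity application of l'Hôpital's rule would also resolve it; comparing leading growth reads the answer without differentiating.


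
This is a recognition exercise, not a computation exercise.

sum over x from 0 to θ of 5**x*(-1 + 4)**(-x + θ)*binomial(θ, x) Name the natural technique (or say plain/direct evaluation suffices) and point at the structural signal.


Diagnosis: the binomial theorem — the summand is term x of a binomial expansion in 5 and (-1 + 4); the whole sum is a single power.


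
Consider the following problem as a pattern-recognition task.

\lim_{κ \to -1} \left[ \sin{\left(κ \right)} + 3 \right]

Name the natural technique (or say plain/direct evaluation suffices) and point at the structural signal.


Best approach: no special technique — the expression is continuous at the evaluation point — substitute directly; no indeterminate form appears.


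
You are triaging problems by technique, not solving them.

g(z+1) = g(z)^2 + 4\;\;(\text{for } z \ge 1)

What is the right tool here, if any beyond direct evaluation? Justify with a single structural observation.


Technique: no special technique — the unknown sequence enters the update nonlinearly, so no linear method fits the recurrence as written — direct iteration remains.


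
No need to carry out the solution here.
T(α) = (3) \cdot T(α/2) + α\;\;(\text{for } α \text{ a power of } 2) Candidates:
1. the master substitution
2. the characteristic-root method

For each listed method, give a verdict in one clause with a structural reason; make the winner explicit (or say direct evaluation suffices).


Verdict: the master substitution — treat m = log base 2 of α as the new clock: one recursion step advances m by one while α scales by 2.
- the master substitution — yes, a natural case for it.
- the characteristic-root method: the recursion divides its index rather than shifting it — outside the constant-shift family the root method covers.


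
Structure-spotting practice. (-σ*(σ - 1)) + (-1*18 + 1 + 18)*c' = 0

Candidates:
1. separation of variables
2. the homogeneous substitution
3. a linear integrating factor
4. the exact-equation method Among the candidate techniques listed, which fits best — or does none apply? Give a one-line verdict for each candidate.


Technique: no special technique — the slope is a function of σ alone, so integrate both sides directly.
- separation of variables — separation is only trivially available — with the unknown absent from the slope this is a direct integration, not a separation problem.
- the homogeneous substitution: rescaling both variables together changes the slope, so no ratio substitution collapses it.
- a linear integrating factor: with the unknown absent the integrating factor is a formality; direct integration is the working structure.
- the exact-equation method — the unknown never enters the equation — exactness holds emptily, with nothing for the method to add.


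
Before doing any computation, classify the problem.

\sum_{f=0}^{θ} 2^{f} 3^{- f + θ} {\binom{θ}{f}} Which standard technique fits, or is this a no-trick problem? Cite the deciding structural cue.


Technique: the binomial theorem — {\binom{θ}{f}} weighting matched powers of 2 and 3 is the expanded form of (2 + 3)^θ — fold it back up.


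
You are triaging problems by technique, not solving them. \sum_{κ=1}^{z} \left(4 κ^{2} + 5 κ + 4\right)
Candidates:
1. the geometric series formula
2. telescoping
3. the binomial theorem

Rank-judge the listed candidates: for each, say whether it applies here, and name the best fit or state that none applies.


Verdict: no special technique — the summand is a plain polynomial in κ (expanding first if it arrives factored); standard power-sum formulas evaluate it term by term.
- the geometric series formula — the term-to-term ratio changes with the index, so the geometric formula cannot close it.
- telescoping: computed from the summand as displayed, the partial sums build up without the pairwise collapse telescoping exploits.
- the binomial theorem — there is no pair of bases whose matched powers would reassemble into a single binomial power.


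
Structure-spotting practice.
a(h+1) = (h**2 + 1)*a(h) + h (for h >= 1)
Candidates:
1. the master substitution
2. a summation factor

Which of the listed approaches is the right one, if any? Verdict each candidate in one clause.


Method: a summation factor — the coefficient h**2 + 1 drifts with the index, so no fixed root exists; normalizing by the cumulative product telescopes it.
- the master substitution — with no divided-index recursive call, reindexing by powers of a base buys nothing.
- a summation factor: yes, a natural case for it.


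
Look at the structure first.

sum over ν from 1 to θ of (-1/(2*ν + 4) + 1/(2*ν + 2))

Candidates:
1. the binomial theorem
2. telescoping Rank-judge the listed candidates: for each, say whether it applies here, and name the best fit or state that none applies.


Technique: telescoping — write out three consecutive terms and watch the interior cancel: the advanced copy one term subtracts reappears as the very next term's leading piece, pair after pair.
- the binomial theorem: there is no sum-raised-to-a-power identity hiding in these terms.
- telescoping — yes — fits the structure here.


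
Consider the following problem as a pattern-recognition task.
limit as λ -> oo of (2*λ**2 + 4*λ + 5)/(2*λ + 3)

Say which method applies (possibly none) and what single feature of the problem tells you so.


Best approach: dominant-term comparison — divide by the highest power of λ present: lower-order terms vanish and the dominant ratio remains. Viewed as a single quotient this is an ∞/∞ form — an at-infinity application of l'Hôpital's rule would also resolve it; comparing leading growth reads the answer without differentiating.
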